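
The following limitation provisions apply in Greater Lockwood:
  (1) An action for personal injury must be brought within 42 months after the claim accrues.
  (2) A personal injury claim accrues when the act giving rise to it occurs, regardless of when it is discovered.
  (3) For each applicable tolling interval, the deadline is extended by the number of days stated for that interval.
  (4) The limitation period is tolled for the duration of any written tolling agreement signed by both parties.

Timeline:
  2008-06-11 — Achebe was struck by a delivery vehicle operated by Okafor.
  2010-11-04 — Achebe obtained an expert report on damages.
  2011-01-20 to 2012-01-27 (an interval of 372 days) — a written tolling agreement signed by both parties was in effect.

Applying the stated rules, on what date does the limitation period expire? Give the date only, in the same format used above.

The limitation period began to run on 2008-06-11.
The untolled deadline — 42 months after 2008-06-11 — is 2011-12-11.
The written tolling agreement from 2011-01-20 to 2012-01-27 tolled the period for 372 days, extending the deadline to 2012-12-17.
Nothing else in the chronology tolls or restarts the period.

2012-12-17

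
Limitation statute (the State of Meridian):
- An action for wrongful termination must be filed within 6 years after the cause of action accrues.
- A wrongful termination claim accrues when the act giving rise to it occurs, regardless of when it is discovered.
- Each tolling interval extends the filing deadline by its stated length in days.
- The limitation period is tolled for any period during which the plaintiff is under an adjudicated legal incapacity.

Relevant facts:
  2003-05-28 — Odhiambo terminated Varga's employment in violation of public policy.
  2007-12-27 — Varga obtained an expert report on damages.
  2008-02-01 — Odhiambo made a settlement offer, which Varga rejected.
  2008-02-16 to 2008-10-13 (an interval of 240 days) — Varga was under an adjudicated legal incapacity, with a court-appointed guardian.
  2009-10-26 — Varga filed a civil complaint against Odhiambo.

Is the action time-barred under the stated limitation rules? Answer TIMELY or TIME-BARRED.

TIMELY

The claim accrued on 2003-05-28, when the wrongful act occurred.
6 years from 2003-05-28 is 2009-05-28.
Because the plaintiff's legal incapacity ran from 2008-02-16 to 2008-10-13, the deadline is extended by 240 days to 2010-01-23.
The other events in the timeline have no effect on the limitation period under the stated rules.
Varga filed on 2009-10-26, before the 2010-01-23 deadline, so the action is timely.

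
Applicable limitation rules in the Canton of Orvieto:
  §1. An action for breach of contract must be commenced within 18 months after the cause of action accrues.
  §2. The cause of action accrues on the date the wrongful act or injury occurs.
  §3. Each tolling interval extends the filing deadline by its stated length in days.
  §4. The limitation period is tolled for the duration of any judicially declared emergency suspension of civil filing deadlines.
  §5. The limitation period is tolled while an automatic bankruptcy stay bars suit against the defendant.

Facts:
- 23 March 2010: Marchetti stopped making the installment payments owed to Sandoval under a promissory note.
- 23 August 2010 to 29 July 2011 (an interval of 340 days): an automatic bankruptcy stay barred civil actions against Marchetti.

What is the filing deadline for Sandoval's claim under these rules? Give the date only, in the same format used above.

28 August 2012

The limitation period began to run on 23 March 2010.
Adding the 18 months base period to 23 March 2010 gives a deadline of 23 September 2011, before any tolling.
The automatic bankruptcy stay from 23 August 2010 to 29 July 2011 tolled the period for 340 days, extending the deadline to 28 August 2012.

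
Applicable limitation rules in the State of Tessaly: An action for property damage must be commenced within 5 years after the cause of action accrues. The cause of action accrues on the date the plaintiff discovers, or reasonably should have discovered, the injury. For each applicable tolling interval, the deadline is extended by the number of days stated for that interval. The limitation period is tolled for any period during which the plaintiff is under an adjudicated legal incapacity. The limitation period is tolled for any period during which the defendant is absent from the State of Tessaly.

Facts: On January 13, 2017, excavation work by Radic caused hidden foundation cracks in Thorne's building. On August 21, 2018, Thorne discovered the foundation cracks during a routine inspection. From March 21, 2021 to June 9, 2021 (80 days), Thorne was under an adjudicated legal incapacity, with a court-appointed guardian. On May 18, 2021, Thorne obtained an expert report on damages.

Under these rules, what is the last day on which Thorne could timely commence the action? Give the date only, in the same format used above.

November 9, 2023

Under the discovery rule, the claim accrued on August 21, 2018, when Thorne discovered the injury — not on the January 13, 2017 date of the underlying act.
Adding the 5 years base period to August 21, 2018 gives a deadline of August 21, 2023, before any tolling.
Because the plaintiff's legal incapacity ran from March 21, 2021 to June 9, 2021, the deadline is extended by 80 days to November 9, 2023.
The other events in the timeline have no effect on the limitation period under the stated rules.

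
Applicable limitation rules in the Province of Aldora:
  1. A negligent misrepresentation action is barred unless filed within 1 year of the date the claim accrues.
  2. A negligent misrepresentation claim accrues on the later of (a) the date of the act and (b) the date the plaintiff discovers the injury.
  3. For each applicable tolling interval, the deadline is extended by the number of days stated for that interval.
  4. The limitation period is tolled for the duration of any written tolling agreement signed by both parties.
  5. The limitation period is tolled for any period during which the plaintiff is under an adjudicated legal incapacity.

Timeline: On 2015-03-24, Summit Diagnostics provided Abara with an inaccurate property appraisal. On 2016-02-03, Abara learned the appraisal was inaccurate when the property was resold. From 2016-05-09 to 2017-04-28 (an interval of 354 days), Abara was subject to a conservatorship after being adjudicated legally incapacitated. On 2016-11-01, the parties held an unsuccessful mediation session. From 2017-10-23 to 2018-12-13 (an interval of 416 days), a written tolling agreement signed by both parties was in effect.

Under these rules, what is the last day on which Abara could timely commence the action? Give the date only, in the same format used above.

2019-03-15

The claim accrued on 2016-02-03 — the later of the 2015-03-24 act and the 2016-02-03 discovery.
The untolled deadline — 1 year after 2016-02-03 — is 2017-02-03.
The plaintiff's legal incapacity from 2016-05-09 to 2017-04-28 tolled the period for 354 days, extending the deadline to 2018-01-23.
The period was tolled for 416 days by the written tolling agreement (2017-10-23 to 2018-12-13), pushing the deadline to 2019-03-15.
The other events in the timeline have no effect on the limitation period under the stated rules.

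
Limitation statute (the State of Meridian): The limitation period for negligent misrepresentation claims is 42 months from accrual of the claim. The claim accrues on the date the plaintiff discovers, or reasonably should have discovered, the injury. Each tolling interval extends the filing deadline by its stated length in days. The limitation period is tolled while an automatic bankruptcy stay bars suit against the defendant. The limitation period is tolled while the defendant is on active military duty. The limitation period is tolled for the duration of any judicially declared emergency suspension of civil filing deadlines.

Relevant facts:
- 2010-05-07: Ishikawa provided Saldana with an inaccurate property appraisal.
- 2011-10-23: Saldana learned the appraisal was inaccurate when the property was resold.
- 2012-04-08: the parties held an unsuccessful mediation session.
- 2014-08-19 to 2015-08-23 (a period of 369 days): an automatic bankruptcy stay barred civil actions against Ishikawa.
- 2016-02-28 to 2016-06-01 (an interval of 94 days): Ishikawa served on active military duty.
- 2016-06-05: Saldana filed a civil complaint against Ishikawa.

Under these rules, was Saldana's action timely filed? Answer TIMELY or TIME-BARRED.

Accrual is tied to discovery, so the period began on 2011-10-23 rather than on 2010-05-07 when the act occurred.
42 months from 2011-10-23 is 2015-04-23.
Because the automatic bankruptcy stay ran from 2014-08-19 to 2015-08-23, the deadline is extended by 369 days to 2016-04-26.
The defendant's active military service from 2016-02-28 to 2016-06-01 tolled the period for 94 days, extending the deadline to 2016-07-29.
None of the other events listed affects the running of the period under the stated rules.
Filing on 2016-06-05 beat the 2016-07-29 deadline — the action is timely.

TIMELY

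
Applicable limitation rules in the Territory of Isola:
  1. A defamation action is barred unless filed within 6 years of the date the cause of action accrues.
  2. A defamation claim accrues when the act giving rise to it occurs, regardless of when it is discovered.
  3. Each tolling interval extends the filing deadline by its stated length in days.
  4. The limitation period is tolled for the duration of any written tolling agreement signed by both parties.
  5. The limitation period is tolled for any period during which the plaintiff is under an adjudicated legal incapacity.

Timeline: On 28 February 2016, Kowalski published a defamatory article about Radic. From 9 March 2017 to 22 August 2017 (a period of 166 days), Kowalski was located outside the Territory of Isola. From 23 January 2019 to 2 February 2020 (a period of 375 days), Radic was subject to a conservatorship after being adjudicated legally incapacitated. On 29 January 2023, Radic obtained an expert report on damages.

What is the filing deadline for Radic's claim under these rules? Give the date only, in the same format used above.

10 March 2023

The cause of action accrued on 28 February 2016, the date of the act.
The untolled deadline — 6 years after 28 February 2016 — is 28 February 2022.
The period was tolled for 375 days by the plaintiff's legal incapacity (23 January 2019 to 2 February 2020), pushing the deadline to 10 March 2023.
No stated provision tolls the period for the defendant's absence, so the interval from 9 March 2017 to 22 August 2017 has no effect on the deadline.
Nothing else in the chronology tolls or restarts the period.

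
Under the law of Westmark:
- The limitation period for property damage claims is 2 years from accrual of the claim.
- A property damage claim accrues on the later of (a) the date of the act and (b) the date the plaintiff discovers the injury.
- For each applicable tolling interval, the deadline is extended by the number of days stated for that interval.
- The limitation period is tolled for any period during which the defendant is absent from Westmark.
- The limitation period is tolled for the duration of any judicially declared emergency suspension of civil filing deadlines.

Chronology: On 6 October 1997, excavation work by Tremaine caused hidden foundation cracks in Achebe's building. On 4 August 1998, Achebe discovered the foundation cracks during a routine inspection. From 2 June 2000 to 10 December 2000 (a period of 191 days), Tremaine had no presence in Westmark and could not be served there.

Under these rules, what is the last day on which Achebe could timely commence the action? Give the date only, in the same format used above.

Because discovery on 4 August 1998 post-dates the 6 October 1997 act, accrual under the later-of rule falls on 4 August 1998.
The untolled deadline — 2 years after 4 August 1998 — is 4 August 2000.
The period was tolled for 191 days by the defendant's absence from the jurisdiction (2 June 2000 to 10 December 2000), pushing the deadline to 11 February 2001.

11 February 2001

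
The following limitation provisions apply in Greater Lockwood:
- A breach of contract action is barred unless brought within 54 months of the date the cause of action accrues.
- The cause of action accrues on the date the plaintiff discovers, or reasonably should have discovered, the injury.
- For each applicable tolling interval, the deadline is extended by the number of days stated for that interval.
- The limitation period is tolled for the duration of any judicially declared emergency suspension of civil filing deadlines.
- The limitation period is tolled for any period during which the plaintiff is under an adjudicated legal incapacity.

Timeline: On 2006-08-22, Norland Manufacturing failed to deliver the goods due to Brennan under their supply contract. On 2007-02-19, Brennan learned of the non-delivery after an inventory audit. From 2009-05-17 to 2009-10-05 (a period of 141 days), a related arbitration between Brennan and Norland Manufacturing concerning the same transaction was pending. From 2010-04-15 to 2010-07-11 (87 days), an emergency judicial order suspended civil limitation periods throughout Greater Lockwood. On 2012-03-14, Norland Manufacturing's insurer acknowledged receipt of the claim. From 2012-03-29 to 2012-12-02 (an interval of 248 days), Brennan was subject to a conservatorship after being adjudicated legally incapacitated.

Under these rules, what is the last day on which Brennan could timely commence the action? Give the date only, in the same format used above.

Under the discovery rule, the claim accrued on 2007-02-19, when Brennan discovered the injury — not on the 2006-08-22 date of the underlying act.
54 months from 2007-02-19 is 2011-08-19.
The emergency suspension of filing deadlines from 2010-04-15 to 2010-07-11 tolled the period for 87 days, extending the deadline to 2011-11-14.
By the time the plaintiff's legal incapacity began on 2012-03-29, the limitation period had already expired on 2011-11-14; that interval cannot revive it.
The pending related arbitration from 2009-05-17 to 2009-10-05 does not toll the period, because no stated rule makes a pending arbitration a tolling event.
None of the other events listed affects the running of the period under the stated rules.

2011-11-14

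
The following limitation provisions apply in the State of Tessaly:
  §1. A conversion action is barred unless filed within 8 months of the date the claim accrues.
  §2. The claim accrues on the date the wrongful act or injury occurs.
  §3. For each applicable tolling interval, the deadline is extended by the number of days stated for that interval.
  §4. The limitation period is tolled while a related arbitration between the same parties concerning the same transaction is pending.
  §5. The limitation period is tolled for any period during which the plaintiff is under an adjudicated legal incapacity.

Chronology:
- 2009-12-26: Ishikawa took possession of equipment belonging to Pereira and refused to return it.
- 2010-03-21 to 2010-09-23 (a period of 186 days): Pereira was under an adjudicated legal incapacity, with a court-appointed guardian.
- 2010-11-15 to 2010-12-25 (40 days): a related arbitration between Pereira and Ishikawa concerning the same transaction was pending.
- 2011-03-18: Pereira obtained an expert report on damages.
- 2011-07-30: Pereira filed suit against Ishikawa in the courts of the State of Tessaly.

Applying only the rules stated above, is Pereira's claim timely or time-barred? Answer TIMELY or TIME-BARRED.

TIME-BARRED

The claim accrued on 2009-12-26, when the wrongful act occurred.
Adding the 8 months base period to 2009-12-26 gives a deadline of 2010-08-26, before any tolling.
Because the plaintiff's legal incapacity ran from 2010-03-21 to 2010-09-23, the deadline is extended by 186 days to 2011-02-28.
The period was tolled for 40 days by the pending related arbitration (2010-11-15 to 2010-12-25), pushing the deadline to 2011-04-09.
None of the other events listed affects the running of the period under the stated rules.
The 2011-07-30 filing falls after the 2011-04-09 deadline; the claim is time-barred.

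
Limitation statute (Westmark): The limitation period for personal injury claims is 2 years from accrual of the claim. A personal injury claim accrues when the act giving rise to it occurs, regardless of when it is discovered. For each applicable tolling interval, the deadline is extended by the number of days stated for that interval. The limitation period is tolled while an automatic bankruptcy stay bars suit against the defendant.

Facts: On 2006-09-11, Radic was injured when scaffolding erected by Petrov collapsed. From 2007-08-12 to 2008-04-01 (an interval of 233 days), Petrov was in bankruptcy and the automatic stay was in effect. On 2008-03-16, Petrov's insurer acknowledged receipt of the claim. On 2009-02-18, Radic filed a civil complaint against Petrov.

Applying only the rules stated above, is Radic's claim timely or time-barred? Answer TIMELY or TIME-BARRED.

The claim accrued on 2006-09-11, when the wrongful act occurred.
Adding the 2 years base period to 2006-09-11 gives a deadline of 2008-09-11, before any tolling.
The period was tolled for 233 days by the automatic bankruptcy stay (2007-08-12 to 2008-04-01), pushing the deadline to 2009-05-02.
Nothing else in the chronology tolls or restarts the period.
Radic filed on 2009-02-18, before the 2009-05-02 deadline, so the action is timely.

TIMELY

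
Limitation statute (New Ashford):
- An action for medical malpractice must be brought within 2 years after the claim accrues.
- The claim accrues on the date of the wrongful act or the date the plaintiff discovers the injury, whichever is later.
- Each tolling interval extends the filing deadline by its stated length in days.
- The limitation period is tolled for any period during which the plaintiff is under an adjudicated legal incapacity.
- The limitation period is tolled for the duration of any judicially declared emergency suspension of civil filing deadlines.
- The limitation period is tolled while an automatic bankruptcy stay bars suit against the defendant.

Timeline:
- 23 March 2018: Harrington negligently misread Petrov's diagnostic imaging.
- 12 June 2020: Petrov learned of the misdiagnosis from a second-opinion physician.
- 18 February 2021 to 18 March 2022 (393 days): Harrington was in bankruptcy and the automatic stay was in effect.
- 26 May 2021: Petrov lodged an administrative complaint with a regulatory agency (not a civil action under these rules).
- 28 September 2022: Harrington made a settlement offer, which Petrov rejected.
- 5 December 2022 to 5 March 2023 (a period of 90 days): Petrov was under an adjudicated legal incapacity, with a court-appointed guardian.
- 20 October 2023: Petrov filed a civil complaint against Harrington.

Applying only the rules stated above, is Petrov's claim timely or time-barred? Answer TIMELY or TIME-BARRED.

TIME-BARRED

The claim accrued on 12 June 2020 — the later of the 23 March 2018 act and the 12 June 2020 discovery.
2 years from 12 June 2020 is 12 June 2022.
The period was tolled for 393 days by the automatic bankruptcy stay (18 February 2021 to 18 March 2022), pushing the deadline to 10 July 2023.
Because the plaintiff's legal incapacity ran from 5 December 2022 to 5 March 2023, the deadline is extended by 90 days to 8 October 2023.
Nothing else in the chronology tolls or restarts the period.
The 20 October 2023 filing falls after the 8 October 2023 deadline; the claim is time-barred.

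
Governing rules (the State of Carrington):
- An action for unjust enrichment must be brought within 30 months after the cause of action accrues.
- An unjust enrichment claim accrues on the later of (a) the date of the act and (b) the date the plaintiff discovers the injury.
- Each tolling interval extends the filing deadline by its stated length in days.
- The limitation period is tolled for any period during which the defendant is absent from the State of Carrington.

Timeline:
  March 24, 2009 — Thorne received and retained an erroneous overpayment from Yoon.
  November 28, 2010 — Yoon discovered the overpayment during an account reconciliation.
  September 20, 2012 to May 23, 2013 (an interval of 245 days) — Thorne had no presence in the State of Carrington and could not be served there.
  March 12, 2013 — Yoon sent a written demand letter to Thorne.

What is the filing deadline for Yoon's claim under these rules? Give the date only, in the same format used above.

January 28, 2014

Taking the later of the act (March 24, 2009) and discovery (November 28, 2010), the claim accrued on November 28, 2010.
30 months from November 28, 2010 is May 28, 2013.
Because the defendant's absence from the jurisdiction ran from September 20, 2012 to May 23, 2013, the deadline is extended by 245 days to January 28, 2014.
Nothing else in the chronology tolls or restarts the period.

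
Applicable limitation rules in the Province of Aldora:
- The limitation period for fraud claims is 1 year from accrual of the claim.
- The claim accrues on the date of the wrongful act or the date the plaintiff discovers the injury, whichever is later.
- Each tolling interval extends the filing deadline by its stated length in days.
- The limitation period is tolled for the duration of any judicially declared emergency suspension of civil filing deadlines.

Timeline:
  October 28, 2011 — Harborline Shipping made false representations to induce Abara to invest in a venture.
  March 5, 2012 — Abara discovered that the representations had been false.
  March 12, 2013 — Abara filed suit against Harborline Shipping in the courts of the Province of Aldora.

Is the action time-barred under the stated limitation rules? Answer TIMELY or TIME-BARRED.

TIME-BARRED

The claim accrued on March 5, 2012 — the later of the October 28, 2011 act and the March 5, 2012 discovery.
1 year from March 5, 2012 is March 5, 2013.
The March 12, 2013 filing falls after the March 5, 2013 deadline; the claim is time-barred.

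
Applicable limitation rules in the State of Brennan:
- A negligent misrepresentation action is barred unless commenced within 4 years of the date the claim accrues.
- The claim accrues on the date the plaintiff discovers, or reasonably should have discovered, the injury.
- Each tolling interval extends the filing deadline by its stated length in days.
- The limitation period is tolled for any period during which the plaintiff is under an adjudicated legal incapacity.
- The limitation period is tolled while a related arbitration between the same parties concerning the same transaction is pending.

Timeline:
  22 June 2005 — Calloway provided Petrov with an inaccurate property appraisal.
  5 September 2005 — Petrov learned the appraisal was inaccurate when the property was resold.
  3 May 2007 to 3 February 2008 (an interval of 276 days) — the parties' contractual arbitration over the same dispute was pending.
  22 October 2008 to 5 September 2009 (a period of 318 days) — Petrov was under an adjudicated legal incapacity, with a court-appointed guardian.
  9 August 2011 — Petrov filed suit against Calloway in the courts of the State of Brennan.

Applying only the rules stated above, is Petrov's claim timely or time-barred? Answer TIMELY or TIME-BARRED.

TIME-BARRED

Under the discovery rule, the claim accrued on 5 September 2005, when Petrov discovered the injury — not on the 22 June 2005 date of the underlying act.
Adding the 4 years base period to 5 September 2005 gives a deadline of 5 September 2009, before any tolling.
Because the pending related arbitration ran from 3 May 2007 to 3 February 2008, the deadline is extended by 276 days to 8 June 2010.
The plaintiff's legal incapacity from 22 October 2008 to 5 September 2009 tolled the period for 318 days, extending the deadline to 22 April 2011.
Petrov filed on 9 August 2011, after the 22 April 2011 deadline, so the action is time-barred.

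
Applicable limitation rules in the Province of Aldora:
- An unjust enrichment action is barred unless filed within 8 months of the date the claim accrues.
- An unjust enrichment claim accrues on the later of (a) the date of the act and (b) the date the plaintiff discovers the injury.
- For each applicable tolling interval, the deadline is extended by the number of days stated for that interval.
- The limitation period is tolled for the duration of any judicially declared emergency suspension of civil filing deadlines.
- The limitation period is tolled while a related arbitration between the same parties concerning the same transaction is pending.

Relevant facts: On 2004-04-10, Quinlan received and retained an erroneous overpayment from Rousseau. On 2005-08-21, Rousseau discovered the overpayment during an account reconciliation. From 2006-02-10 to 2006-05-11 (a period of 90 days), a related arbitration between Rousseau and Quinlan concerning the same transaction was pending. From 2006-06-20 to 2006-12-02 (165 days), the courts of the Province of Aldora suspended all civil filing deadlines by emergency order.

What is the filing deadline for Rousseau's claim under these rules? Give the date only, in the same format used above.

Taking the later of the act (2004-04-10) and discovery (2005-08-21), the claim accrued on 2005-08-21.
8 months from 2005-08-21 is 2006-04-21.
The period was tolled for 90 days by the pending related arbitration (2006-02-10 to 2006-05-11), pushing the deadline to 2006-07-20.
The emergency suspension of filing deadlines from 2006-06-20 to 2006-12-02 tolled the period for 165 days, extending the deadline to 2007-01-01.

2007-01-01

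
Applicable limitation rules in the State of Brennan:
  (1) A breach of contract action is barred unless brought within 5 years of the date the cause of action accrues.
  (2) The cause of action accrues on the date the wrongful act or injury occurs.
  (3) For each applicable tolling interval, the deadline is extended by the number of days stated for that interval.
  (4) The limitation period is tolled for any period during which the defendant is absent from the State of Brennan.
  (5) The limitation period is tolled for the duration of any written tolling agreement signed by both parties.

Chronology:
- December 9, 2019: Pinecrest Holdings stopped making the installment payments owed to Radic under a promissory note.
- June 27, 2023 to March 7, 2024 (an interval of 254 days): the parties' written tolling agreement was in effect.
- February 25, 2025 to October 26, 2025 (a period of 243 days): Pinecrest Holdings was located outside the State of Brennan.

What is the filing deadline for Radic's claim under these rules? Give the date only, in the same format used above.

April 20, 2026

The limitation period began to run on December 9, 2019.
The untolled deadline — 5 years after December 9, 2019 — is December 9, 2024.
The period was tolled for 254 days by the written tolling agreement (June 27, 2023 to March 7, 2024), pushing the deadline to August 20, 2025.
The period was tolled for 243 days by the defendant's absence from the jurisdiction (February 25, 2025 to October 26, 2025), pushing the deadline to April 20, 2026.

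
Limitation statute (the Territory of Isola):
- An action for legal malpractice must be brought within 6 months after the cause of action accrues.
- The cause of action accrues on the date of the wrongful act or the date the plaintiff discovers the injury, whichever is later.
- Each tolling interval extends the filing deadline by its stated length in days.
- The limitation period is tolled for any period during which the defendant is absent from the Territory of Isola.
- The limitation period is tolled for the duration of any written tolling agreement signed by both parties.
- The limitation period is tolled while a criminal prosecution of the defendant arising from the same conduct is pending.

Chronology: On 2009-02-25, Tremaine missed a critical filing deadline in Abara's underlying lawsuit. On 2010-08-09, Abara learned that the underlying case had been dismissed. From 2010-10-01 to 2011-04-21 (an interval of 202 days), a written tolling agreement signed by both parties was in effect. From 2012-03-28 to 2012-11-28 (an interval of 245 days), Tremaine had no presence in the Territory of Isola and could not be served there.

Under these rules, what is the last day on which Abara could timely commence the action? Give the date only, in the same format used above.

2011-08-30

The claim accrued on 2010-08-09 — the later of the 2009-02-25 act and the 2010-08-09 discovery.
Adding the 6 months base period to 2010-08-09 gives a deadline of 2011-02-09, before any tolling.
Because the written tolling agreement ran from 2010-10-01 to 2011-04-21, the deadline is extended by 202 days to 2011-08-30.
The defendant's absence from the jurisdiction from 2012-03-28 to 2012-11-28 began after the period had already run on 2011-08-30, so it has no tolling effect.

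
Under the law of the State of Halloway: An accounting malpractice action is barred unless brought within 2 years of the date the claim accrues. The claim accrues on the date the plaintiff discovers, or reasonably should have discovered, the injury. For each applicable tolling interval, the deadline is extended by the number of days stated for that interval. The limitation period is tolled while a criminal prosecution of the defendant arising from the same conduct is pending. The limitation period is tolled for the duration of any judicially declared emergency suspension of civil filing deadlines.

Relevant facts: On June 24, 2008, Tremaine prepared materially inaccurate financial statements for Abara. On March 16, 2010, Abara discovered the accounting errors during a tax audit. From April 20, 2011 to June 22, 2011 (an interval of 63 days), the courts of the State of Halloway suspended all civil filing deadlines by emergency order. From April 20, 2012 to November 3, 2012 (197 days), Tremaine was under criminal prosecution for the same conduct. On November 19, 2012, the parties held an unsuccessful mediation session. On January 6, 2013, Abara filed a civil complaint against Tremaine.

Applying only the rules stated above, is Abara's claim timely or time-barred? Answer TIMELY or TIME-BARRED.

TIME-BARRED

Under the discovery rule, the claim accrued on March 16, 2010, when Abara discovered the injury — not on the June 24, 2008 date of the underlying act.
2 years from March 16, 2010 is March 16, 2012.
The period was tolled for 63 days by the emergency suspension of filing deadlines (April 20, 2011 to June 22, 2011), pushing the deadline to May 18, 2012.
Because the pending criminal prosecution ran from April 20, 2012 to November 3, 2012, the deadline is extended by 197 days to December 1, 2012.
The other events in the timeline have no effect on the limitation period under the stated rules.
The January 6, 2013 filing falls after the December 1, 2012 deadline; the claim is time-barred.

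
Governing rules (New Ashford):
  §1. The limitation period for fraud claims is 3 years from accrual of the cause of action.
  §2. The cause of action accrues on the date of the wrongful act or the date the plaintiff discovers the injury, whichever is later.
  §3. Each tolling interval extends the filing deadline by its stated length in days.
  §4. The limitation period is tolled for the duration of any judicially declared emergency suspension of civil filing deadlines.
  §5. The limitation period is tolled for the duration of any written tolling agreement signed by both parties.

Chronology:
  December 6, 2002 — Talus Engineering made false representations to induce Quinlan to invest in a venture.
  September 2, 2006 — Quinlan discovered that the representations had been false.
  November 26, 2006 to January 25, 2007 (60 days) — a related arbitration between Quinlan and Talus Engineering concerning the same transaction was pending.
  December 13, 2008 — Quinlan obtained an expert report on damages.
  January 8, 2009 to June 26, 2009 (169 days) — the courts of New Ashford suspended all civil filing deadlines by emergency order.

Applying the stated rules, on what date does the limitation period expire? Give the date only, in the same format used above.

Because discovery on September 2, 2006 post-dates the December 6, 2002 act, accrual under the later-of rule falls on September 2, 2006.
3 years from September 2, 2006 is September 2, 2009.
The emergency suspension of filing deadlines from January 8, 2009 to June 26, 2009 tolled the period for 169 days, extending the deadline to February 18, 2010.
No stated provision tolls the period for a pending arbitration, so the interval from November 26, 2006 to January 25, 2007 has no effect on the deadline.
The other events in the timeline have no effect on the limitation period under the stated rules.

February 18, 2010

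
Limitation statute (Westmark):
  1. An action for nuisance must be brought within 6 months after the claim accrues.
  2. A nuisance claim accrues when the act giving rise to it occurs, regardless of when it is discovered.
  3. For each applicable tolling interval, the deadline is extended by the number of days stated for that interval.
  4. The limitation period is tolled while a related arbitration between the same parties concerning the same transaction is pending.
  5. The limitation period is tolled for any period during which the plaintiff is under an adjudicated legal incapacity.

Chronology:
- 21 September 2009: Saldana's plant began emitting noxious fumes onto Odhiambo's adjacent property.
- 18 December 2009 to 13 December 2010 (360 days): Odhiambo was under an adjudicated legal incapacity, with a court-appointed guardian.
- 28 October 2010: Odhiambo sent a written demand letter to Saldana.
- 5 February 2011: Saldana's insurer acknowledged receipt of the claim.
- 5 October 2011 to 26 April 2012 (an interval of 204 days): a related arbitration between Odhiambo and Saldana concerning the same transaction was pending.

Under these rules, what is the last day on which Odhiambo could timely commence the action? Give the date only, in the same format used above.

The claim accrued on 21 September 2009, when the wrongful act occurred.
The untolled deadline — 6 months after 21 September 2009 — is 21 March 2010.
The period was tolled for 360 days by the plaintiff's legal incapacity (18 December 2009 to 13 December 2010), pushing the deadline to 16 March 2011.
The pending related arbitration from 5 October 2011 to 26 April 2012 began after the period had already run on 16 March 2011, so it has no tolling effect.
Nothing else in the chronology tolls or restarts the period.

16 March 2011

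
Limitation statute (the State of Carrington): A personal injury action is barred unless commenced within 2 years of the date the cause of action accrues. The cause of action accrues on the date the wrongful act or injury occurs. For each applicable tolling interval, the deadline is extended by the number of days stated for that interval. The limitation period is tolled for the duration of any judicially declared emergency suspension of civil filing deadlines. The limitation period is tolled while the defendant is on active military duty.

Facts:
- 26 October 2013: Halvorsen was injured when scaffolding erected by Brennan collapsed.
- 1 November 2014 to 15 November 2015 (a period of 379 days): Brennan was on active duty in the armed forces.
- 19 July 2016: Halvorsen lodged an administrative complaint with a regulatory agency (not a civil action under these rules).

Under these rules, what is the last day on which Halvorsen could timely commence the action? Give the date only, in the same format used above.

The claim accrued on 26 October 2013, when the wrongful act occurred.
Adding the 2 years base period to 26 October 2013 gives a deadline of 26 October 2015, before any tolling.
Because the defendant's active military service ran from 1 November 2014 to 15 November 2015, the deadline is extended by 379 days to 8 November 2016.
The other events in the timeline have no effect on the limitation period under the stated rules.

8 November 2016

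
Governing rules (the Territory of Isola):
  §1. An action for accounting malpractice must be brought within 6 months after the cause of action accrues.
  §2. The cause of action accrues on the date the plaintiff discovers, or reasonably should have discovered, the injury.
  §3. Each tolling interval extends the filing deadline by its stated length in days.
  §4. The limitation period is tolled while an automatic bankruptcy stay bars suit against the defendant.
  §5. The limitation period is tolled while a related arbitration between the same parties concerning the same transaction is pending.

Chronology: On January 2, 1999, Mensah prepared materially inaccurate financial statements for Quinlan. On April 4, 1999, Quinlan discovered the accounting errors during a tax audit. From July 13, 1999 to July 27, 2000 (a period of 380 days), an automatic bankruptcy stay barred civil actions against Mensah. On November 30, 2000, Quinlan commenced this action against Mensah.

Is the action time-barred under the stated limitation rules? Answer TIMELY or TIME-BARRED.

Accrual is tied to discovery, so the period began on April 4, 1999 rather than on January 2, 1999 when the act occurred.
Adding the 6 months base period to April 4, 1999 gives a deadline of October 4, 1999, before any tolling.
The period was tolled for 380 days by the automatic bankruptcy stay (July 13, 1999 to July 27, 2000), pushing the deadline to October 18, 2000.
Filing on November 30, 2000 missed the October 18, 2000 deadline — the action is time-barred.

TIME-BARRED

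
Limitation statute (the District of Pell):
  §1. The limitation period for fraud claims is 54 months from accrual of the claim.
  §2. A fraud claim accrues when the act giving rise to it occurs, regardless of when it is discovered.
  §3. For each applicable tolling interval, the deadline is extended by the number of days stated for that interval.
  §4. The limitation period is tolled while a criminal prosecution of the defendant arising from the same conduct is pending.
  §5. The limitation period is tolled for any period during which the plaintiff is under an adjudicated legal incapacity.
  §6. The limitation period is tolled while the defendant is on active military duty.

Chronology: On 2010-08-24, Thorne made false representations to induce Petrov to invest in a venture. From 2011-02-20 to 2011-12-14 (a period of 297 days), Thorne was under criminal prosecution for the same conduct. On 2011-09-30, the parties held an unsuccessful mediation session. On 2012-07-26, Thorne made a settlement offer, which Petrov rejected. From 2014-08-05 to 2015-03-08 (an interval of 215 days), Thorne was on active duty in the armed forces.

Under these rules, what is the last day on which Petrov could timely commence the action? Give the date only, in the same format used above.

2016-07-20

The limitation period began to run on 2010-08-24.
54 months from 2010-08-24 is 2015-02-24.
Because the pending criminal prosecution ran from 2011-02-20 to 2011-12-14, the deadline is extended by 297 days to 2015-12-18.
Because the defendant's active military service ran from 2014-08-05 to 2015-03-08, the deadline is extended by 215 days to 2016-07-20.
The other events in the timeline have no effect on the limitation period under the stated rules.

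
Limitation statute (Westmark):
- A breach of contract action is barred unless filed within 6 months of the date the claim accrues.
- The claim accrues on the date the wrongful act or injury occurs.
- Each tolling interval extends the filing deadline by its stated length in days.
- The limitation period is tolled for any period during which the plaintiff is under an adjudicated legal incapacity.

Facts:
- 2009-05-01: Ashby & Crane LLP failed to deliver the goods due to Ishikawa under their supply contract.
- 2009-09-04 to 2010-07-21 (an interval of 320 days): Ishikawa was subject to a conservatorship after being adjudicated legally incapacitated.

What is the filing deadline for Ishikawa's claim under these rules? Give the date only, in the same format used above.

The claim accrued on 2009-05-01, the date of the act.
6 months from 2009-05-01 is 2009-11-01.
The plaintiff's legal incapacity from 2009-09-04 to 2010-07-21 tolled the period for 320 days, extending the deadline to 2010-09-17.

2010-09-17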